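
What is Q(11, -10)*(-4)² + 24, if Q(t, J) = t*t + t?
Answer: 2136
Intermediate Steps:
Q(t, J) = t + t² (Q(t, J) = t² + t = t + t²)
Q(11, -10)*(-4)² + 24 = (11*(1 + 11))*(-4)² + 24 = (11*12)*16 + 24 = 132*16 + 24 = 2112 + 24 = 2136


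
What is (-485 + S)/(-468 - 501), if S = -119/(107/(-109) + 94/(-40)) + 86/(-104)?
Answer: 169995329/365968044 ≈ 0.46451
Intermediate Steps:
S = 13177531/377676 (S = -119/(107*(-1/109) + 94*(-1/40)) + 86*(-1/104) = -119/(-107/109 - 47/20) - 43/52 = -119/(-7263/2180) - 43/52 = -119*(-2180/7263) - 43/52 = 259420/7263 - 43/52 = 13177531/377676 ≈ 34.891)
(-485 + S)/(-468 - 501) = (-485 + 13177531/377676)/(-468 - 501) = -169995329/377676/(-969) = -169995329/377676*(-1/969) = 169995329/365968044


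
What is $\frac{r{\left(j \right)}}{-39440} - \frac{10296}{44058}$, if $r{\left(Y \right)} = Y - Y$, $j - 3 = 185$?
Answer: $- \frac{1716}{7343} \approx -0.23369$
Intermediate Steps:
$j = 188$ ($j = 3 + 185 = 188$)
$r{\left(Y \right)} = 0$
$\frac{r{\left(j \right)}}{-39440} - \frac{10296}{44058} = \frac{0}{-39440} - \frac{10296}{44058} = 0 \left(- \frac{1}{39440}\right) - \frac{1716}{7343} = 0 - \frac{1716}{7343} = - \frac{1716}{7343}$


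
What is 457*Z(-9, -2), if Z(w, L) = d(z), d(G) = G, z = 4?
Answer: 1828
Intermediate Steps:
Z(w, L) = 4
457*Z(-9, -2) = 457*4 = 1828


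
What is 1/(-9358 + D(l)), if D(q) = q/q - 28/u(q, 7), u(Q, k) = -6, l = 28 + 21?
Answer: -3/28057 ≈ -0.00010693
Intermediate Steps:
l = 49
D(q) = 17/3 (D(q) = q/q - 28/(-6) = 1 - 28*(-⅙) = 1 + 14/3 = 17/3)
1/(-9358 + D(l)) = 1/(-9358 + 17/3) = 1/(-28057/3) = -3/28057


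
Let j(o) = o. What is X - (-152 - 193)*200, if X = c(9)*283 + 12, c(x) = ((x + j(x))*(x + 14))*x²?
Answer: 9559134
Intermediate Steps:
c(x) = 2*x³*(14 + x) (c(x) = ((x + x)*(x + 14))*x² = ((2*x)*(14 + x))*x² = (2*x*(14 + x))*x² = 2*x³*(14 + x))
X = 9490134 (X = (2*9³*(14 + 9))*283 + 12 = (2*729*23)*283 + 12 = 33534*283 + 12 = 9490122 + 12 = 9490134)
X - (-152 - 193)*200 = 9490134 - (-152 - 193)*200 = 9490134 - (-345)*200 = 9490134 - 1*(-69000) = 9490134 + 69000 = 9559134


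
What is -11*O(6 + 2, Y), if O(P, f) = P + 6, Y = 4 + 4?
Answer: -154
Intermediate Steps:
Y = 8
O(P, f) = 6 + P
-11*O(6 + 2, Y) = -11*(6 + (6 + 2)) = -11*(6 + 8) = -11*14 = -154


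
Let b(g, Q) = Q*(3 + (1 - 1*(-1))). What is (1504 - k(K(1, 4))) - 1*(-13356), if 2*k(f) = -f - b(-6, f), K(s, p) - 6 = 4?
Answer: 14890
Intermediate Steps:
b(g, Q) = 5*Q (b(g, Q) = Q*(3 + (1 + 1)) = Q*(3 + 2) = Q*5 = 5*Q)
K(s, p) = 10 (K(s, p) = 6 + 4 = 10)
k(f) = -3*f (k(f) = (-f - 5*f)/2 = (-6*f)/2 = -3*f)
(1504 - k(K(1, 4))) - 1*(-13356) = (1504 - (-3)*10) - 1*(-13356) = (1504 - 1*(-30)) + 13356 = (1504 + 30) + 13356 = 1534 + 13356 = 14890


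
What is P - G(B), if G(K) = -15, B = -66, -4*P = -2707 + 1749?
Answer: 509/2 ≈ 254.50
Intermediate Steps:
P = 479/2 (P = -(-2707 + 1749)/4 = -1/4*(-958) = 479/2 ≈ 239.50)
P - G(B) = 479/2 - 1*(-15) = 479/2 + 15 = 509/2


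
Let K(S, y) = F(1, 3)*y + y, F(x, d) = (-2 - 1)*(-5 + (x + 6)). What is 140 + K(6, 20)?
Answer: 40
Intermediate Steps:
F(x, d) = -3 - 3*x (F(x, d) = -3*(-5 + (6 + x)) = -3*(1 + x) = -3 - 3*x)
K(S, y) = -5*y (K(S, y) = (-3 - 3*1)*y + y = (-3 - 3)*y + y = -6*y + y = -5*y)
140 + K(6, 20) = 140 - 5*20 = 140 - 100 = 40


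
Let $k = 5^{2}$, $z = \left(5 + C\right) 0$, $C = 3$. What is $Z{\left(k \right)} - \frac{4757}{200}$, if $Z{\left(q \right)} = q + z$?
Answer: $\frac{243}{200} \approx 1.215$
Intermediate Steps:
$z = 0$ ($z = \left(5 + 3\right) 0 = 8 \cdot 0 = 0$)
$k = 25$
$Z{\left(q \right)} = q$ ($Z{\left(q \right)} = q + 0 = q$)
$Z{\left(k \right)} - \frac{4757}{200} = 25 - \frac{4757}{200} = \frac{243}{200}$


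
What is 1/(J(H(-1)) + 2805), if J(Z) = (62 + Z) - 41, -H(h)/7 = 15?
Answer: 1/2721 ≈ 0.00036751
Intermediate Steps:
H(h) = -105 (H(h) = -7*15 = -105)
J(Z) = 21 + Z
1/(J(H(-1)) + 2805) = 1/((21 - 105) + 2805) = 1/(-84 + 2805) = 1/2721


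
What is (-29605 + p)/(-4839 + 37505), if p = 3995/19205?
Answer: -56856003/62735053 ≈ -0.90629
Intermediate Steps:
p = 799/3841 (p = 3995*(1/19205) = 799/3841 ≈ 0.20802)
(-29605 + p)/(-4839 + 37505) = (-29605 + 799/3841)/(-4839 + 37505) = -113712006/3841/32666 = -113712006/3841*1/32666 = -56856003/62735053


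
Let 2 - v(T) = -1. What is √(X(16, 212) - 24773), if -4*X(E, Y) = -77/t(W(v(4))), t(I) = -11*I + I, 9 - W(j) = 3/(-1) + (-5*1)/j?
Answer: I*√16657459910/820 ≈ 157.39*I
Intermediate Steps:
v(T) = 3 (v(T) = 2 - 1*(-1) = 2 + 1 = 3)
W(j) = 12 + 5/j (W(j) = 9 - (3/(-1) + (-5*1)/j) = 9 - (3*(-1) - 5/j) = 9 - (-3 - 5/j) = 9 + (3 + 5/j) = 12 + 5/j)
t(I) = -10*I
X(E, Y) = -231/1640 (X(E, Y) = -(-77)/(4*((-10*(12 + 5/3)))) = -(-77)/(4*((-10*41/3))) = -(-77)/(4*(-410/3)) = -(-77)*(-3)/(4*410) = -¼*231/410 = -231/1640)
√(X(16, 212) - 24773) = √(-231/1640 - 24773) = √(-40627951/1640) = I*√16657459910/820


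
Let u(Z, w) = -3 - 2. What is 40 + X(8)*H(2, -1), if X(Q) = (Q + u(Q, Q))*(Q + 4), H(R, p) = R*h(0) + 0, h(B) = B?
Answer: 40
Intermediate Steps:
u(Z, w) = -5
H(R, p) = 0 (H(R, p) = R*0 + 0 = 0 + 0 = 0)
X(Q) = (-5 + Q)*(4 + Q) (X(Q) = (Q - 5)*(Q + 4) = (-5 + Q)*(4 + Q))
40 + X(8)*H(2, -1) = 40 + (-20 + 8² - 1*8)*0 = 40 + (-20 + 64 - 8)*0 = 40 + 36*0 = 40 + 0 = 40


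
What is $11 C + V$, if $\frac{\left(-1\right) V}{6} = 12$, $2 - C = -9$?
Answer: $49$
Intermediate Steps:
$C = 11$ ($C = 2 - -9 = 2 + 9 = 11$)
$V = -72$ ($V = \left(-6\right) 12 = -72$)
$11 C + V = 11 \cdot 11 - 72 = 121 - 72 = 49$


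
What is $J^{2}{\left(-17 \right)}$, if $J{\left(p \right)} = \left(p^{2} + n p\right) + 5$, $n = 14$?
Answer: $3136$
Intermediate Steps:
$J{\left(p \right)} = 5 + p^{2} + 14 p$ ($J{\left(p \right)} = \left(p^{2} + 14 p\right) + 5 = 5 + p^{2} + 14 p$)
$J^{2}{\left(-17 \right)} = \left(5 + \left(-17\right)^{2} + 14 \left(-17\right)\right)^{2} = \left(5 + 289 - 238\right)^{2} = 56^{2} = 3136$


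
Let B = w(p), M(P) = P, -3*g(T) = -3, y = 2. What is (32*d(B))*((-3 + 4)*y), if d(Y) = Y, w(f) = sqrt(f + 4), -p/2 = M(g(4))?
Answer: 64*sqrt(2) ≈ 90.510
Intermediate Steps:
g(T) = 1 (g(T) = -1/3*(-3) = 1)
p = -2 (p = -2*1 = -2)
w(f) = sqrt(4 + f)
B = sqrt(2) (B = sqrt(4 - 2) = sqrt(2) ≈ 1.4142)
(32*d(B))*((-3 + 4)*y) = (32*sqrt(2))*((-3 + 4)*2) = (32*sqrt(2))*(1*2) = (32*sqrt(2))*2 = 64*sqrt(2)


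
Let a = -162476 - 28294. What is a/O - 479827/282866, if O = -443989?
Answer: -159075563083/125589392474 ≈ -1.2666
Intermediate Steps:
a = -190770
a/O - 479827/282866 = -190770/(-443989) - 479827/282866 = -190770*(-1/443989) - 479827*1/282866 = 190770/443989 - 479827/282866 = -159075563083/125589392474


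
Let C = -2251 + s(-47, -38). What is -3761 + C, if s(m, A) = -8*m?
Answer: -5636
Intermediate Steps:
C = -1875 (C = -2251 - 8*(-47) = -2251 + 376 = -1875)
-3761 + C = -3761 - 1875 = -5636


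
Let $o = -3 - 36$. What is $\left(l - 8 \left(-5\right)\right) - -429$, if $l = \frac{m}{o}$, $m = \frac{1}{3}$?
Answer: $\frac{54872}{117} \approx 468.99$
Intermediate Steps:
$m = \frac{1}{3} \approx 0.33333$
$o = -39$ ($o = -3 - 36 = -39$)
$l = - \frac{1}{117}$ ($l = \frac{1}{3 \left(-39\right)} = \frac{1}{3} \left(- \frac{1}{39}\right) = - \frac{1}{117} \approx -0.008547$)
$\left(l - 8 \left(-5\right)\right) - -429 = \left(- \frac{1}{117} - 8 \left(-5\right)\right) - -429 = \left(- \frac{1}{117} - -40\right) + 429 = \left(- \frac{1}{117} + 40\right) + 429 = \frac{4679}{117} + 429 = \frac{54872}{117}$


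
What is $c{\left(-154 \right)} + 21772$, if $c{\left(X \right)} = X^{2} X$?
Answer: $-3630492$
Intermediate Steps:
$c{\left(X \right)} = X^{3}$
$c{\left(-154 \right)} + 21772 = \left(-154\right)^{3} + 21772 = -3652264 + 21772 = -3630492$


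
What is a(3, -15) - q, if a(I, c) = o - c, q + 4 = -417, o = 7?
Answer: 443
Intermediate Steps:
q = -421 (q = -4 - 417 = -421)
a(I, c) = 7 - c
a(3, -15) - q = (7 - 1*(-15)) - 1*(-421) = (7 + 15) + 421 = 22 + 421 = 443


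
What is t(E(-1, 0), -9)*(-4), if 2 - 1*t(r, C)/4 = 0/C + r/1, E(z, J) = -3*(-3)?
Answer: 112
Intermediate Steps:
E(z, J) = 9
t(r, C) = 8 - 4*r (t(r, C) = 8 - 4*(0/C + r/1) = 8 - 4*(0 + r*1) = 8 - 4*(0 + r) = 8 - 4*r)
t(E(-1, 0), -9)*(-4) = (8 - 4*9)*(-4) = (8 - 36)*(-4) = -28*(-4) = 112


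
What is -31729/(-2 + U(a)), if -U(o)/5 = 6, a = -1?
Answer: 31729/32 ≈ 991.53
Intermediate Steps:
U(o) = -30 (U(o) = -5*6 = -30)
-31729/(-2 + U(a)) = -31729/(-2 - 30) = -31729/(-32) = -31729*(-1/32) = 31729/32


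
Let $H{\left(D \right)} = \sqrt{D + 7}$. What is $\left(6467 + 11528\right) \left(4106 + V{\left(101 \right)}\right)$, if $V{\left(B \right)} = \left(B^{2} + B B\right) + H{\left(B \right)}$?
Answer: $441021460 + 107970 \sqrt{3} \approx 4.4121 \cdot 10^{8}$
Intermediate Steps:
$H{\left(D \right)} = \sqrt{7 + D}$
$V{\left(B \right)} = \sqrt{7 + B} + 2 B^{2}$ ($V{\left(B \right)} = \left(B^{2} + B B\right) + \sqrt{7 + B} = \left(B^{2} + B^{2}\right) + \sqrt{7 + B} = 2 B^{2} + \sqrt{7 + B} = \sqrt{7 + B} + 2 B^{2}$)
$\left(6467 + 11528\right) \left(4106 + V{\left(101 \right)}\right) = \left(6467 + 11528\right) \left(4106 + \left(\sqrt{7 + 101} + 2 \cdot 101^{2}\right)\right) = 17995 \left(4106 + \left(\sqrt{108} + 2 \cdot 10201\right)\right) = 17995 \left(4106 + \left(6 \sqrt{3} + 20402\right)\right) = 17995 \left(4106 + \left(20402 + 6 \sqrt{3}\right)\right) = 17995 \left(24508 + 6 \sqrt{3}\right) = 441021460 + 107970 \sqrt{3}$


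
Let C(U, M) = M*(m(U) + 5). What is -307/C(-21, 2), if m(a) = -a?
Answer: -307/52 ≈ -5.9038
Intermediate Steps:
C(U, M) = M*(5 - U) (C(U, M) = M*(-U + 5) = M*(5 - U))
-307/C(-21, 2) = -307*1/(2*(5 - 1*(-21))) = -307*1/(2*(5 + 21)) = -307/(2*26) = -307/52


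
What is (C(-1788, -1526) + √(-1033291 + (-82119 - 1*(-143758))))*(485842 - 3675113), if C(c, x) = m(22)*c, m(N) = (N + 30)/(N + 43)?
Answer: 22809666192/5 - 6378542*I*√242913 ≈ 4.5619e+9 - 3.1437e+9*I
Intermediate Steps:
m(N) = (30 + N)/(43 + N)
C(c, x) = 4*c/5 (C(c, x) = ((30 + 22)/(43 + 22))*c = (52/65)*c = ((1/65)*52)*c = 4*c/5)
(C(-1788, -1526) + √(-1033291 + (-82119 - 1*(-143758))))*(485842 - 3675113) = ((⅘)*(-1788) + √(-1033291 + (-82119 - 1*(-143758))))*(485842 - 3675113) = (-7152/5 + √(-1033291 + (-82119 + 143758)))*(-3189271) = (-7152/5 + √(-1033291 + 61639))*(-3189271) = (-7152/5 + √(-971652))*(-3189271) = (-7152/5 + 2*I*√242913)*(-3189271) = 22809666192/5 - 6378542*I*√242913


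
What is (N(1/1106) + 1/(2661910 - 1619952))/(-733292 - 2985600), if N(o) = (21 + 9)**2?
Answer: -937762201/3874929270536 ≈ -0.00024201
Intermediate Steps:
N(o) = 900 (N(o) = 30**2 = 900)
(N(1/1106) + 1/(2661910 - 1619952))/(-733292 - 2985600) = (900 + 1/(2661910 - 1619952))/(-733292 - 2985600) = (900 + 1/1041958)/(-3718892) = (900 + 1/1041958)*(-1/3718892) = (937762201/1041958)*(-1/3718892) = -937762201/3874929270536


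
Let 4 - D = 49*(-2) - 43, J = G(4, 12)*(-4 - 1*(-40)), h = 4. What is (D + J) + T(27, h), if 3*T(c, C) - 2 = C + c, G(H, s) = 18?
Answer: 804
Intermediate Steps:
T(c, C) = ⅔ + C/3 + c/3 (T(c, C) = ⅔ + (C + c)/3 = ⅔ + (C/3 + c/3) = ⅔ + C/3 + c/3)
J = 648 (J = 18*(-4 - 1*(-40)) = 18*(-4 + 40) = 18*36 = 648)
D = 145 (D = 4 - (49*(-2) - 43) = 4 - (-98 - 43) = 4 - 1*(-141) = 4 + 141 = 145)
(D + J) + T(27, h) = (145 + 648) + (⅔ + (⅓)*4 + (⅓)*27) = 793 + (⅔ + 4/3 + 9) = 793 + 11 = 804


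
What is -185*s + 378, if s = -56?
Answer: 10738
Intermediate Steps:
-185*s + 378 = -185*(-56) + 378 = 10360 + 378 = 10738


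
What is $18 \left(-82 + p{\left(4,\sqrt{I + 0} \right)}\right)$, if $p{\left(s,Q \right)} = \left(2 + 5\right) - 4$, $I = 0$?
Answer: $-1422$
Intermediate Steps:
$p{\left(s,Q \right)} = 3$ ($p{\left(s,Q \right)} = 7 - 4 = 3$)
$18 \left(-82 + p{\left(4,\sqrt{I + 0} \right)}\right) = 18 \left(-82 + 3\right) = 18 \left(-79\right) = -1422$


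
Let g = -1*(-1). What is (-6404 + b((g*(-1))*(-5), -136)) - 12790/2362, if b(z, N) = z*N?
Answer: -8372599/1181 ≈ -7089.4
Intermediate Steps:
g = 1
b(z, N) = N*z
(-6404 + b((g*(-1))*(-5), -136)) - 12790/2362 = (-6404 - 136*1*(-1)*(-5)) - 12790/2362 = (-6404 - (-136)*(-5)) - 12790*1/2362 = (-6404 - 136*5) - 6395/1181 = (-6404 - 680) - 6395/1181 = -7084 - 6395/1181 = -8372599/1181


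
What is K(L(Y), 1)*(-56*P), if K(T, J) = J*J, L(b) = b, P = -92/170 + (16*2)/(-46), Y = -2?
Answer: 135408/1955 ≈ 69.262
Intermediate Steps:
P = -2418/1955 (P = -92*1/170 + 32*(-1/46) = -46/85 - 16/23 = -2418/1955 ≈ -1.2368)
K(T, J) = J²
K(L(Y), 1)*(-56*P) = 1²*(-56*(-2418/1955)) = 1*(135408/1955) = 135408/1955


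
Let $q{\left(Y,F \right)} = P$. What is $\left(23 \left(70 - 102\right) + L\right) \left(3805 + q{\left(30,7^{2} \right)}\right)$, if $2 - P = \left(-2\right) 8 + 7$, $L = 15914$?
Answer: $57919248$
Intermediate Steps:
$P = 11$ ($P = 2 - \left(\left(-2\right) 8 + 7\right) = 2 - \left(-16 + 7\right) = 2 - -9 = 2 + 9 = 11$)
$q{\left(Y,F \right)} = 11$
$\left(23 \left(70 - 102\right) + L\right) \left(3805 + q{\left(30,7^{2} \right)}\right) = \left(23 \left(70 - 102\right) + 15914\right) \left(3805 + 11\right) = \left(23 \left(-32\right) + 15914\right) 3816 = \left(-736 + 15914\right) 3816 = 15178 \cdot 3816 = 57919248$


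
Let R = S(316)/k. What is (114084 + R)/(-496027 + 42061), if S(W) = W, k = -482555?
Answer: -27525902152/109531781565 ≈ -0.25131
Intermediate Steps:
R = -316/482555 (R = 316/(-482555) = 316*(-1/482555) = -316/482555 ≈ -0.00065485)
(114084 + R)/(-496027 + 42061) = (114084 - 316/482555)/(-496027 + 42061) = (55051804304/482555)/(-453966) = (55051804304/482555)*(-1/453966) = -27525902152/109531781565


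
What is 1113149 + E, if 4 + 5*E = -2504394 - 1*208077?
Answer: 570654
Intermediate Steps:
E = -542495 (E = -⅘ + (-2504394 - 1*208077)/5 = -⅘ + (-2504394 - 208077)/5 = -⅘ + (⅕)*(-2712471) = -⅘ - 2712471/5 = -542495)
1113149 + E = 1113149 - 542495 = 570654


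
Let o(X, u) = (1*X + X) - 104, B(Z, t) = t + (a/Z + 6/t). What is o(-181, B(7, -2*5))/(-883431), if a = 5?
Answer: 466/883431 ≈ 0.00052749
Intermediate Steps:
B(Z, t) = t + 5/Z + 6/t (B(Z, t) = t + (5/Z + 6/t) = t + 5/Z + 6/t)
o(X, u) = -104 + 2*X (o(X, u) = (X + X) - 104 = 2*X - 104 = -104 + 2*X)
o(-181, B(7, -2*5))/(-883431) = (-104 + 2*(-181))/(-883431) = (-104 - 362)*(-1/883431) = -466*(-1/883431) = 466/883431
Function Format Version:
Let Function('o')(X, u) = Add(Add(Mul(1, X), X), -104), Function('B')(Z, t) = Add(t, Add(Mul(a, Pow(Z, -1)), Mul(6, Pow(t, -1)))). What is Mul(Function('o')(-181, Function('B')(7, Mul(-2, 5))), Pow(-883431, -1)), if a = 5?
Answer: Rational(466, 883431) ≈ 0.00052749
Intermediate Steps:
Function('B')(Z, t) = Add(t, Mul(5, Pow(Z, -1)), Mul(6, Pow(t, -1))) (Function('B')(Z, t) = Add(t, Add(Mul(5, Pow(Z, -1)), Mul(6, Pow(t, -1)))) = Add(t, Mul(5, Pow(Z, -1)), Mul(6, Pow(t, -1))))
Function('o')(X, u) = Add(-104, Mul(2, X)) (Function('o')(X, u) = Add(Add(X, X), -104) = Add(Mul(2, X), -104) = Add(-104, Mul(2, X)))
Mul(Function('o')(-181, Function('B')(7, Mul(-2, 5))), Pow(-883431, -1)) = Mul(Add(-104, Mul(2, -181)), Pow(-883431, -1)) = Mul(Add(-104, -362), Rational(-1, 883431)) = Mul(-466, Rational(-1, 883431)) = Rational(466, 883431)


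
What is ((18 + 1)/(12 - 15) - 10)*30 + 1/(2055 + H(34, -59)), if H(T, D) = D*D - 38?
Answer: -2694019/5498 ≈ -490.00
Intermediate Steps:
H(T, D) = -38 + D**2 (H(T, D) = D**2 - 38 = -38 + D**2)
((18 + 1)/(12 - 15) - 10)*30 + 1/(2055 + H(34, -59)) = ((18 + 1)/(12 - 15) - 10)*30 + 1/(2055 + (-38 + (-59)**2)) = (19/(-3) - 10)*30 + 1/(2055 + (-38 + 3481)) = (19*(-1/3) - 10)*30 + 1/(2055 + 3443) = (-19/3 - 10)*30 + 1/5498 = -49/3*30 + 1/5498 = -490 + 1/5498 = -2694019/5498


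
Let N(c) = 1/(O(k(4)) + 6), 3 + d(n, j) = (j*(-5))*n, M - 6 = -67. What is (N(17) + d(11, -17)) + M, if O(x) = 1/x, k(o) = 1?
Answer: 6098/7 ≈ 871.14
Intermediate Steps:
M = -61 (M = 6 - 67 = -61)
O(x) = 1/x
d(n, j) = -3 - 5*j*n (d(n, j) = -3 + (j*(-5))*n = -3 + (-5*j)*n = -3 - 5*j*n)
N(c) = ⅐ (N(c) = 1/(1/1 + 6) = 1/(1 + 6) = 1/7 = ⅐)
(N(17) + d(11, -17)) + M = (⅐ + (-3 - 5*(-17)*11)) - 61 = (⅐ + (-3 + 935)) - 61 = (⅐ + 932) - 61 = 6525/7 - 61 = 6098/7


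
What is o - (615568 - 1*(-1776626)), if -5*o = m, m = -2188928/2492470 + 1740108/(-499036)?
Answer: -1859679363056686529/777395161825 ≈ -2.3922e+6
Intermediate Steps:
m = -678690107521/155479032365 (m = -2188928*1/2492470 + 1740108*(-1/499036) = -1094464/1246235 - 435027/124759 = -678690107521/155479032365 ≈ -4.3652)
o = 678690107521/777395161825 (o = -⅕*(-678690107521/155479032365) = 678690107521/777395161825 ≈ 0.87303)
o - (615568 - 1*(-1776626)) = 678690107521/777395161825 - (615568 - 1*(-1776626)) = 678690107521/777395161825 - (615568 + 1776626) = 678690107521/777395161825 - 1*2392194 = 678690107521/777395161825 - 2392194 = -1859679363056686529/777395161825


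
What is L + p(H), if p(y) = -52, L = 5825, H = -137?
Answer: 5773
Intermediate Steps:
L + p(H) = 5825 - 52 = 5773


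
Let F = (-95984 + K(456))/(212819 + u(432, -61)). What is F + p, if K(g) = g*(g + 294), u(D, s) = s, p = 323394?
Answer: 34402453334/106379 ≈ 3.2340e+5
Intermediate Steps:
K(g) = g*(294 + g)
F = 123008/106379 (F = (-95984 + 456*(294 + 456))/(212819 - 61) = (-95984 + 456*750)/212758 = (-95984 + 342000)*(1/212758) = 246016*(1/212758) = 123008/106379 ≈ 1.1563)
F + p = 123008/106379 + 323394 = 34402453334/106379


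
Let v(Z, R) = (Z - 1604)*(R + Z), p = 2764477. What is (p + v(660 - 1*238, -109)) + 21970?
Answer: 2416481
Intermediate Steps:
v(Z, R) = (-1604 + Z)*(R + Z)
(p + v(660 - 1*238, -109)) + 21970 = (2764477 + ((660 - 1*238)**2 - 1604*(-109) - 1604*(660 - 1*238) - 109*(660 - 1*238))) + 21970 = (2764477 + ((660 - 238)**2 + 174836 - 1604*(660 - 238) - 109*(660 - 238))) + 21970 = (2764477 + (422**2 + 174836 - 1604*422 - 109*422)) + 21970 = (2764477 + (178084 + 174836 - 676888 - 45998)) + 21970 = (2764477 - 369966) + 21970 = 2394511 + 21970 = 2416481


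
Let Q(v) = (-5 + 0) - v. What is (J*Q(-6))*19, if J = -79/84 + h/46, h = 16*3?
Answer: 3781/1932 ≈ 1.9570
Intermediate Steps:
h = 48
Q(v) = -5 - v
J = 199/1932 (J = -79/84 + 48/46 = -79*1/84 + 48*(1/46) = -79/84 + 24/23 = 199/1932 ≈ 0.10300)
(J*Q(-6))*19 = (199*(-5 - 1*(-6))/1932)*19 = (199*(-5 + 6)/1932)*19 = ((199/1932)*1)*19 = (199/1932)*19 = 3781/1932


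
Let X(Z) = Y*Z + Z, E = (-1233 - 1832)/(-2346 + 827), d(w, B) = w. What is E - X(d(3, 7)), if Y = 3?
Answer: -15163/1519 ≈ -9.9822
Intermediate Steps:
E = 3065/1519 (E = -3065/(-1519) = -3065*(-1/1519) = 3065/1519 ≈ 2.0178)
X(Z) = 4*Z (X(Z) = 3*Z + Z = 4*Z)
E - X(d(3, 7)) = 3065/1519 - 4*3 = 3065/1519 - 1*12 = 3065/1519 - 12 = -15163/1519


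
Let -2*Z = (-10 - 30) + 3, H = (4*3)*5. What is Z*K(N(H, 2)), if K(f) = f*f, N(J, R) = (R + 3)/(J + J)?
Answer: 37/1152 ≈ 0.032118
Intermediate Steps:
H = 60 (H = 12*5 = 60)
N(J, R) = (3 + R)/(2*J) (N(J, R) = (3 + R)/((2*J)) = (3 + R)*(1/(2*J)) = (3 + R)/(2*J))
K(f) = f²
Z = 37/2 (Z = -((-10 - 30) + 3)/2 = -(-40 + 3)/2 = -½*(-37) = 37/2 ≈ 18.500)
Z*K(N(H, 2)) = 37*((½)*(3 + 2)/60)²/2 = 37*((½)*(1/60)*5)²/2 = 37*(1/24)²/2 = (37/2)*(1/576) = 37/1152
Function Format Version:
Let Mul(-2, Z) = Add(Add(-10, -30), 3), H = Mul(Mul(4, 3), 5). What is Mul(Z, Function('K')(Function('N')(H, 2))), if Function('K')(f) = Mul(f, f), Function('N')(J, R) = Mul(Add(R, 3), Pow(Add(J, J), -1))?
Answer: Rational(37, 1152) ≈ 0.032118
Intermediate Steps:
H = 60 (H = Mul(12, 5) = 60)
Function('N')(J, R) = Mul(Rational(1, 2), Pow(J, -1), Add(3, R)) (Function('N')(J, R) = Mul(Add(3, R), Pow(Mul(2, J), -1)) = Mul(Add(3, R), Mul(Rational(1, 2), Pow(J, -1))) = Mul(Rational(1, 2), Pow(J, -1), Add(3, R)))
Function('K')(f) = Pow(f, 2)
Z = Rational(37, 2) (Z = Mul(Rational(-1, 2), Add(Add(-10, -30), 3)) = Mul(Rational(-1, 2), Add(-40, 3)) = Mul(Rational(-1, 2), -37) = Rational(37, 2) ≈ 18.500)
Mul(Z, Function('K')(Function('N')(H, 2))) = Mul(Rational(37, 2), Pow(Mul(Rational(1, 2), Pow(60, -1), Add(3, 2)), 2)) = Mul(Rational(37, 2), Pow(Mul(Rational(1, 2), Rational(1, 60), 5), 2)) = Mul(Rational(37, 2), Pow(Rational(1, 24), 2)) = Mul(Rational(37, 2), Rational(1, 576)) = Rational(37, 1152)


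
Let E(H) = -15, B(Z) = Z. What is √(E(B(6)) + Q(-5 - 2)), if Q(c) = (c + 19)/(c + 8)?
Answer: I*√3 ≈ 1.732*I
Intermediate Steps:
Q(c) = (19 + c)/(8 + c)
√(E(B(6)) + Q(-5 - 2)) = √(-15 + (19 + (-5 - 2))/(8 + (-5 - 2))) = √(-15 + (19 - 7)/(8 - 7)) = √(-15 + 12/1) = √(-15 + 1*12) = √(-15 + 12) = √(-3) = I*√3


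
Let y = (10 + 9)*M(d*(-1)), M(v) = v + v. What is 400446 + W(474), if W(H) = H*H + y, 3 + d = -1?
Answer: 625274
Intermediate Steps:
d = -4 (d = -3 - 1 = -4)
M(v) = 2*v
y = 152 (y = (10 + 9)*(2*(-4*(-1))) = 19*(2*4) = 19*8 = 152)
W(H) = 152 + H² (W(H) = H*H + 152 = H² + 152 = 152 + H²)
400446 + W(474) = 400446 + (152 + 474²) = 400446 + (152 + 224676) = 400446 + 224828 = 625274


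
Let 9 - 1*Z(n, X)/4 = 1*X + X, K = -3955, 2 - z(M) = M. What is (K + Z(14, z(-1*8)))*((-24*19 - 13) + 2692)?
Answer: -8889777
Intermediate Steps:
z(M) = 2 - M
Z(n, X) = 36 - 8*X (Z(n, X) = 36 - 4*(1*X + X) = 36 - 4*(X + X) = 36 - 8*X)
(K + Z(14, z(-1*8)))*((-24*19 - 13) + 2692) = (-3955 + (36 - 8*(2 - (-1)*8)))*((-24*19 - 13) + 2692) = (-3955 + (36 - 8*(2 - 1*(-8))))*((-456 - 13) + 2692) = (-3955 + (36 - 8*(2 + 8)))*(-469 + 2692) = (-3955 + (36 - 8*10))*2223 = (-3955 + (36 - 80))*2223 = (-3955 - 44)*2223 = -3999*2223 = -8889777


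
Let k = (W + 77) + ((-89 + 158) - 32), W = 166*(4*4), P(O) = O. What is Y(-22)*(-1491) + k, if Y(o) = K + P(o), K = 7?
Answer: 25135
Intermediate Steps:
W = 2656 (W = 166*16 = 2656)
k = 2770 (k = (2656 + 77) + ((-89 + 158) - 32) = 2733 + (69 - 32) = 2733 + 37 = 2770)
Y(o) = 7 + o
Y(-22)*(-1491) + k = (7 - 22)*(-1491) + 2770 = -15*(-1491) + 2770 = 22365 + 2770 = 25135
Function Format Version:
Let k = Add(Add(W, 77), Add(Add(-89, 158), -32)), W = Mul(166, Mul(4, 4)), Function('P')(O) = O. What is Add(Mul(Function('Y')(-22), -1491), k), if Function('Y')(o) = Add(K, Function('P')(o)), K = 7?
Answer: 25135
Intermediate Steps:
W = 2656 (W = Mul(166, 16) = 2656)
k = 2770 (k = Add(Add(2656, 77), Add(Add(-89, 158), -32)) = Add(2733, Add(69, -32)) = Add(2733, 37) = 2770)
Function('Y')(o) = Add(7, o)
Add(Mul(Function('Y')(-22), -1491), k) = Add(Mul(Add(7, -22), -1491), 2770) = Add(Mul(-15, -1491), 2770) = Add(22365, 2770) = 25135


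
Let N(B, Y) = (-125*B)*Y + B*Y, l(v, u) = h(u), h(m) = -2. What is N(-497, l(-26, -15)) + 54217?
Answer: -69039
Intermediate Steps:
l(v, u) = -2
N(B, Y) = -124*B*Y (N(B, Y) = -125*B*Y + B*Y = -124*B*Y)
N(-497, l(-26, -15)) + 54217 = -124*(-497)*(-2) + 54217 = -123256 + 54217 = -69039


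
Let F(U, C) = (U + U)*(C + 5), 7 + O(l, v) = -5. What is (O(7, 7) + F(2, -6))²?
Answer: 256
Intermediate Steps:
O(l, v) = -12 (O(l, v) = -7 - 5 = -12)
F(U, C) = 2*U*(5 + C) (F(U, C) = (2*U)*(5 + C) = 2*U*(5 + C))
(O(7, 7) + F(2, -6))² = (-12 + 2*2*(5 - 6))² = (-12 + 2*2*(-1))² = (-12 - 4)² = (-16)² = 256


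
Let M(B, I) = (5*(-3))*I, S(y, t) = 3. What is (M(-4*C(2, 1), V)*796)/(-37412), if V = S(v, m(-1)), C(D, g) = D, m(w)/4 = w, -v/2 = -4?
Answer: 45/47 ≈ 0.95745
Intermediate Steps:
v = 8 (v = -2*(-4) = 8)
m(w) = 4*w
V = 3
M(B, I) = -15*I
(M(-4*C(2, 1), V)*796)/(-37412) = (-15*3*796)/(-37412) = -45*796*(-1/37412) = -35820*(-1/37412) = 45/47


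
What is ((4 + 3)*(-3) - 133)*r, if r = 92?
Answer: -14168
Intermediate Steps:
((4 + 3)*(-3) - 133)*r = ((4 + 3)*(-3) - 133)*92 = (7*(-3) - 133)*92 = (-21 - 133)*92 = -154*92 = -14168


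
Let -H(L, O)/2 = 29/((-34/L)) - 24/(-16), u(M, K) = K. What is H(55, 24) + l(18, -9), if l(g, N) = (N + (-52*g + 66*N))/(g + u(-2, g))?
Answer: 3269/68 ≈ 48.074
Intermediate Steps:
H(L, O) = -3 + 29*L/17 (H(L, O) = -2*(29/((-34/L)) - 24/(-16)) = -2*(29*(-L/34) - 24*(-1/16)) = -2*(-29*L/34 + 3/2) = -2*(3/2 - 29*L/34) = -3 + 29*L/17)
l(g, N) = (-52*g + 67*N)/(2*g) (l(g, N) = (N + (-52*g + 66*N))/(g + g) = (-52*g + 67*N)/((2*g)) = (-52*g + 67*N)*(1/(2*g)) = (-52*g + 67*N)/(2*g))
H(55, 24) + l(18, -9) = (-3 + (29/17)*55) + (-26 + (67/2)*(-9)/18) = (-3 + 1595/17) + (-26 + (67/2)*(-9)*(1/18)) = 1544/17 + (-26 - 67/4) = 1544/17 - 171/4 = 3269/68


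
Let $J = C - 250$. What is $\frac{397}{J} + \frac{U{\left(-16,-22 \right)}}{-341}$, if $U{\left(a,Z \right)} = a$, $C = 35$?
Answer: $- \frac{131937}{73315} \approx -1.7996$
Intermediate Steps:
$J = -215$ ($J = 35 - 250 = -215$)
$\frac{397}{J} + \frac{U{\left(-16,-22 \right)}}{-341} = \frac{397}{-215} - \frac{16}{-341} = 397 \left(- \frac{1}{215}\right) - - \frac{16}{341} = - \frac{397}{215} + \frac{16}{341} = - \frac{131937}{73315}$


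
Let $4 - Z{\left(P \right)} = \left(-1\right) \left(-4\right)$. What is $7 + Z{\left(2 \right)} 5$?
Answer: $7$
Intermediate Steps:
$Z{\left(P \right)} = 0$ ($Z{\left(P \right)} = 4 - \left(-1\right) \left(-4\right) = 4 - 4 = 0$)
$7 + Z{\left(2 \right)} 5 = 7 + 0 \cdot 5 = 7 + 0 = 7$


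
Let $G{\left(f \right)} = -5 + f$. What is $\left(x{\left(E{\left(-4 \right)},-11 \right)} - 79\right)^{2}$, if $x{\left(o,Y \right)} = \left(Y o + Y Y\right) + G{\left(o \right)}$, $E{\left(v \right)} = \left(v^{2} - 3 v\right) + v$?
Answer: $41209$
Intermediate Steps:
$E{\left(v \right)} = v^{2} - 2 v$
$x{\left(o,Y \right)} = -5 + o + Y^{2} + Y o$ ($x{\left(o,Y \right)} = \left(Y o + Y Y\right) + \left(-5 + o\right) = \left(Y o + Y^{2}\right) + \left(-5 + o\right) = \left(Y^{2} + Y o\right) + \left(-5 + o\right) = -5 + o + Y^{2} + Y o$)
$\left(x{\left(E{\left(-4 \right)},-11 \right)} - 79\right)^{2} = \left(\left(-5 - 4 \left(-2 - 4\right) + \left(-11\right)^{2} - 11 \left(- 4 \left(-2 - 4\right)\right)\right) - 79\right)^{2} = \left(\left(-5 - -24 + 121 - 11 \left(\left(-4\right) \left(-6\right)\right)\right) - 79\right)^{2} = \left(\left(-5 + 24 + 121 - 264\right) - 79\right)^{2} = \left(-124 - 79\right)^{2} = \left(-203\right)^{2} = 41209$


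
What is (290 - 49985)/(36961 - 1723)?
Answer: -16565/11746 ≈ -1.4103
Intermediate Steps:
(290 - 49985)/(36961 - 1723) = -49695/35238 = -49695*1/35238 = -16565/11746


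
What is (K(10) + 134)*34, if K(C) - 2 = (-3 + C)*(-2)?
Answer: 4148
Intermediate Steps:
K(C) = 8 - 2*C (K(C) = 2 + (-3 + C)*(-2) = 2 + (6 - 2*C) = 8 - 2*C)
(K(10) + 134)*34 = ((8 - 2*10) + 134)*34 = ((8 - 20) + 134)*34 = (-12 + 134)*34 = 122*34 = 4148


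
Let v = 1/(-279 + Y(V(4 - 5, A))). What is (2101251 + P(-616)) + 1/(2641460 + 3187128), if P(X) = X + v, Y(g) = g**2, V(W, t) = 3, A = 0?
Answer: 1652904350792141/786859380 ≈ 2.1006e+6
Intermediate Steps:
v = -1/270 (v = 1/(-279 + 3**2) = 1/(-279 + 9) = 1/(-270) = -1/270 ≈ -0.0037037)
P(X) = -1/270 + X (P(X) = X - 1/270 = -1/270 + X)
(2101251 + P(-616)) + 1/(2641460 + 3187128) = (2101251 + (-1/270 - 616)) + 1/(2641460 + 3187128) = (2101251 - 166321/270) + 1/5828588 = 567171449/270 + 1/5828588 = 1652904350792141/786859380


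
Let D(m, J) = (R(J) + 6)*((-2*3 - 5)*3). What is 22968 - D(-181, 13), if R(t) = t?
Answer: 23595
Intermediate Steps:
D(m, J) = -198 - 33*J (D(m, J) = (J + 6)*((-2*3 - 5)*3) = (6 + J)*((-6 - 5)*3) = (6 + J)*(-11*3) = (6 + J)*(-33) = -198 - 33*J)
22968 - D(-181, 13) = 22968 - (-198 - 33*13) = 22968 - (-198 - 429) = 22968 - 1*(-627) = 22968 + 627 = 23595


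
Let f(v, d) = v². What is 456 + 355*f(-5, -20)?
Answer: 9331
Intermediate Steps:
456 + 355*f(-5, -20) = 456 + 355*(-5)² = 456 + 355*25 = 456 + 8875 = 9331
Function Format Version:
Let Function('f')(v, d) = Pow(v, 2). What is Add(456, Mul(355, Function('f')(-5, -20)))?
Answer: 9331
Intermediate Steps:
Add(456, Mul(355, Function('f')(-5, -20))) = Add(456, Mul(355, Pow(-5, 2))) = Add(456, Mul(355, 25)) = Add(456, 8875) = 9331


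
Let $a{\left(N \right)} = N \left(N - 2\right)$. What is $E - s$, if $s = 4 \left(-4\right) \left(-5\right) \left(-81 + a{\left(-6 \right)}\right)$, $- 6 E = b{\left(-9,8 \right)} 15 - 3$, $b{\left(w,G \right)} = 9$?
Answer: $2618$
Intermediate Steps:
$a{\left(N \right)} = N \left(-2 + N\right)$
$E = -22$ ($E = - \frac{9 \cdot 15 - 3}{6} = - \frac{135 - 3}{6} = \left(- \frac{1}{6}\right) 132 = -22$)
$s = -2640$ ($s = 4 \left(-4\right) \left(-5\right) \left(-81 - 6 \left(-2 - 6\right)\right) = \left(-16\right) \left(-5\right) \left(-81 - -48\right) = 80 \left(-81 + 48\right) = 80 \left(-33\right) = -2640$)
$E - s = -22 - -2640 = -22 + 2640 = 2618$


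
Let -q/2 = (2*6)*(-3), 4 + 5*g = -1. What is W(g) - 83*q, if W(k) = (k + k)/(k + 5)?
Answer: -11953/2 ≈ -5976.5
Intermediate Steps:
g = -1 (g = -⅘ + (⅕)*(-1) = -⅘ - ⅕ = -1)
q = 72 (q = -2*2*6*(-3) = -24*(-3) = -2*(-36) = 72)
W(k) = 2*k/(5 + k) (W(k) = (2*k)/(5 + k) = 2*k/(5 + k))
W(g) - 83*q = 2*(-1)/(5 - 1) - 83*72 = 2*(-1)/4 - 5976 = 2*(-1)*(¼) - 5976 = -½ - 5976 = -11953/2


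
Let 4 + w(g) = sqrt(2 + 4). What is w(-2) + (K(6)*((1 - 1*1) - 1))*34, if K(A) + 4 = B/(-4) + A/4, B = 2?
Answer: 98 + sqrt(6) ≈ 100.45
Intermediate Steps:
K(A) = -9/2 + A/4 (K(A) = -4 + (2/(-4) + A/4) = -4 + (2*(-1/4) + A*(1/4)) = -4 + (-1/2 + A/4) = -9/2 + A/4)
w(g) = -4 + sqrt(6) (w(g) = -4 + sqrt(2 + 4) = -4 + sqrt(6))
w(-2) + (K(6)*((1 - 1*1) - 1))*34 = (-4 + sqrt(6)) + ((-9/2 + (1/4)*6)*((1 - 1*1) - 1))*34 = (-4 + sqrt(6)) + ((-9/2 + 3/2)*((1 - 1) - 1))*34 = (-4 + sqrt(6)) - 3*(0 - 1)*34 = (-4 + sqrt(6)) - 3*(-1)*34 = (-4 + sqrt(6)) + 3*34 = (-4 + sqrt(6)) + 102 = 98 + sqrt(6)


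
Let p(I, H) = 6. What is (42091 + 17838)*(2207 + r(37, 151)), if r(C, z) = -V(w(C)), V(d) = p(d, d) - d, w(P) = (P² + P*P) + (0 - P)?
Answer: 293771958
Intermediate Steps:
w(P) = -P + 2*P² (w(P) = (P² + P²) - P = 2*P² - P = -P + 2*P²)
V(d) = 6 - d
r(C, z) = -6 + C*(-1 + 2*C) (r(C, z) = -(6 - C*(-1 + 2*C)) = -6 + C*(-1 + 2*C))
(42091 + 17838)*(2207 + r(37, 151)) = (42091 + 17838)*(2207 + (-6 + 37*(-1 + 2*37))) = 59929*(2207 + (-6 + 37*(-1 + 74))) = 59929*(2207 + (-6 + 37*73)) = 59929*(2207 + (-6 + 2701)) = 59929*(2207 + 2695) = 59929*4902 = 293771958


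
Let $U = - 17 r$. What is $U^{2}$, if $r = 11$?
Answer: $34969$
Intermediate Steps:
$U = -187$ ($U = \left(-17\right) 11 = -187$)
$U^{2} = \left(-187\right)^{2} = 34969$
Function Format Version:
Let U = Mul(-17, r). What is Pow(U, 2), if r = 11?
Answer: 34969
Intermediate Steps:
U = -187 (U = Mul(-17, 11) = -187)
Pow(U, 2) = Pow(-187, 2) = 34969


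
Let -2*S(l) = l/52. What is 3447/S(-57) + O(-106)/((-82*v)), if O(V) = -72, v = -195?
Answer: 318456612/50635 ≈ 6289.3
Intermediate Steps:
S(l) = -l/104 (S(l) = -l/(2*52) = -l/104)
3447/S(-57) + O(-106)/((-82*v)) = 3447/((-1/104*(-57))) - 72/((-82*(-195))) = 3447/(57/104) - 72/15990 = 3447*(104/57) - 72*1/15990 = 119496/19 - 12/2665 = 318456612/50635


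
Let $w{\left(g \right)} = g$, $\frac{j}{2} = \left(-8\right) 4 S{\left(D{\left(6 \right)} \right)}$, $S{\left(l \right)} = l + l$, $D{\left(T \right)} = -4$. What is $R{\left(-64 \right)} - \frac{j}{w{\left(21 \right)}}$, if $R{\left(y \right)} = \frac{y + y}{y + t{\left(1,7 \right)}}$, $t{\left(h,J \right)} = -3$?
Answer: $- \frac{31616}{1407} \approx -22.47$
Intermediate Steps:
$S{\left(l \right)} = 2 l$
$j = 512$ ($j = 2 \left(-8\right) 4 \cdot 2 \left(-4\right) = 2 \left(\left(-32\right) \left(-8\right)\right) = 2 \cdot 256 = 512$)
$R{\left(y \right)} = \frac{2 y}{-3 + y}$ ($R{\left(y \right)} = \frac{y + y}{y - 3} = \frac{2 y}{-3 + y}$)
$R{\left(-64 \right)} - \frac{j}{w{\left(21 \right)}} = 2 \left(-64\right) \frac{1}{-3 - 64} - \frac{512}{21} = 2 \left(-64\right) \frac{1}{-67} - 512 \cdot \frac{1}{21} = 2 \left(-64\right) \left(- \frac{1}{67}\right) - \frac{512}{21} = \frac{128}{67} - \frac{512}{21} = - \frac{31616}{1407}$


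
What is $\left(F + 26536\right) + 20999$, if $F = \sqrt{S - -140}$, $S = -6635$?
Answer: $47535 + i \sqrt{6495} \approx 47535.0 + 80.592 i$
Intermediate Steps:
$F = i \sqrt{6495}$ ($F = \sqrt{-6635 - -140} = \sqrt{-6635 + 140} = \sqrt{-6495} = i \sqrt{6495} \approx 80.592 i$)
$\left(F + 26536\right) + 20999 = \left(i \sqrt{6495} + 26536\right) + 20999 = \left(26536 + i \sqrt{6495}\right) + 20999 = 47535 + i \sqrt{6495}$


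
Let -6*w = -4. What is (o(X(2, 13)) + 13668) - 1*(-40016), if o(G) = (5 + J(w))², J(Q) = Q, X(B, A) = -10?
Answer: 483445/9 ≈ 53716.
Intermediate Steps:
w = ⅔ (w = -⅙*(-4) = ⅔ ≈ 0.66667)
o(G) = 289/9 (o(G) = (5 + ⅔)² = (17/3)² = 289/9)
(o(X(2, 13)) + 13668) - 1*(-40016) = (289/9 + 13668) - 1*(-40016) = 123301/9 + 40016 = 483445/9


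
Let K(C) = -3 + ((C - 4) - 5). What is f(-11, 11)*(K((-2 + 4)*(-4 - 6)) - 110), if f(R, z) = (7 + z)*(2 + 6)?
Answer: -20448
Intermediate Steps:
K(C) = -12 + C (K(C) = -3 + ((-4 + C) - 5) = -3 + (-9 + C) = -12 + C)
f(R, z) = 56 + 8*z (f(R, z) = (7 + z)*8 = 56 + 8*z)
f(-11, 11)*(K((-2 + 4)*(-4 - 6)) - 110) = (56 + 8*11)*((-12 + (-2 + 4)*(-4 - 6)) - 110) = (56 + 88)*((-12 + 2*(-10)) - 110) = 144*((-12 - 20) - 110) = 144*(-32 - 110) = 144*(-142) = -20448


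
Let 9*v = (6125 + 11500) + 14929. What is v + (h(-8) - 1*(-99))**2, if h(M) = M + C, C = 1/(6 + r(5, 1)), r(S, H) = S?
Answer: 12975070/1089 ≈ 11915.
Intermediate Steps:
C = 1/11 (C = 1/(6 + 5) = 1/11 ≈ 0.090909)
v = 32554/9 (v = ((6125 + 11500) + 14929)/9 = (17625 + 14929)/9 = (1/9)*32554 = 32554/9 ≈ 3617.1)
h(M) = 1/11 + M (h(M) = M + 1/11 = 1/11 + M)
v + (h(-8) - 1*(-99))**2 = 32554/9 + ((1/11 - 8) - 1*(-99))**2 = 32554/9 + (-87/11 + 99)**2 = 32554/9 + (1002/11)**2 = 32554/9 + 1004004/121 = 12975070/1089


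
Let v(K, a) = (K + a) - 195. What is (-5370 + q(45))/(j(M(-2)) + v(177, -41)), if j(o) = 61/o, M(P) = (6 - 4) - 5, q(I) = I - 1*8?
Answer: 15999/238 ≈ 67.223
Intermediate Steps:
v(K, a) = -195 + K + a
q(I) = -8 + I (q(I) = I - 8 = -8 + I)
M(P) = -3 (M(P) = 2 - 5 = -3)
(-5370 + q(45))/(j(M(-2)) + v(177, -41)) = (-5370 + (-8 + 45))/(61/(-3) + (-195 + 177 - 41)) = (-5370 + 37)/(61*(-⅓) - 59) = -5333/(-61/3 - 59) = -5333/(-238/3) = -5333*(-3/238) = 15999/238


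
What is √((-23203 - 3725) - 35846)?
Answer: I*√62774 ≈ 250.55*I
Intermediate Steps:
√((-23203 - 3725) - 35846) = √(-26928 - 35846) = √(-62774) = I*√62774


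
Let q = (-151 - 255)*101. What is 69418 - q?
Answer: 110424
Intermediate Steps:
q = -41006 (q = -406*101 = -41006)
69418 - q = 69418 - 1*(-41006) = 69418 + 41006 = 110424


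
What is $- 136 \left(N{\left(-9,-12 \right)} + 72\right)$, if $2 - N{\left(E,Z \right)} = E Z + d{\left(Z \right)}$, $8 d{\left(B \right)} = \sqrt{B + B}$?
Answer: $4624 + 34 i \sqrt{6} \approx 4624.0 + 83.283 i$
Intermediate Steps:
$d{\left(B \right)} = \frac{\sqrt{2} \sqrt{B}}{8}$ ($d{\left(B \right)} = \frac{\sqrt{B + B}}{8} = \frac{\sqrt{2 B}}{8} = \frac{\sqrt{2} \sqrt{B}}{8}$)
$N{\left(E,Z \right)} = 2 - E Z - \frac{\sqrt{2} \sqrt{Z}}{8}$ ($N{\left(E,Z \right)} = 2 - \left(E Z + \frac{\sqrt{2} \sqrt{Z}}{8}\right) = 2 - E Z - \frac{\sqrt{2} \sqrt{Z}}{8}$)
$- 136 \left(N{\left(-9,-12 \right)} + 72\right) = - 136 \left(\left(2 - \left(-9\right) \left(-12\right) - \frac{\sqrt{2} \sqrt{-12}}{8}\right) + 72\right) = - 136 \left(\left(2 - 108 - \frac{\sqrt{2} \cdot 2 i \sqrt{3}}{8}\right) + 72\right) = - 136 \left(\left(2 - 108 - \frac{i \sqrt{6}}{4}\right) + 72\right) = - 136 \left(\left(-106 - \frac{i \sqrt{6}}{4}\right) + 72\right) = - 136 \left(-34 - \frac{i \sqrt{6}}{4}\right) = 4624 + 34 i \sqrt{6}$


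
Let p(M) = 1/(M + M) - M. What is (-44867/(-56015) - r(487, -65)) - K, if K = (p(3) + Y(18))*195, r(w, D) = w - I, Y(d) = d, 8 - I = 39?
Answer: -389270531/112030 ≈ -3474.7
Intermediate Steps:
I = -31 (I = 8 - 1*39 = 8 - 39 = -31)
r(w, D) = 31 + w (r(w, D) = w - 1*(-31) = w + 31 = 31 + w)
p(M) = 1/(2*M) - M
K = 5915/2 (K = (((½)/3 - 1*3) + 18)*195 = (((½)*(⅓) - 3) + 18)*195 = ((⅙ - 3) + 18)*195 = (-17/6 + 18)*195 = (91/6)*195 = 5915/2 ≈ 2957.5)
(-44867/(-56015) - r(487, -65)) - K = (-44867/(-56015) - (31 + 487)) - 1*5915/2 = (-44867*(-1/56015) - 1*518) - 5915/2 = (44867/56015 - 518) - 5915/2 = -28970903/56015 - 5915/2 = -389270531/112030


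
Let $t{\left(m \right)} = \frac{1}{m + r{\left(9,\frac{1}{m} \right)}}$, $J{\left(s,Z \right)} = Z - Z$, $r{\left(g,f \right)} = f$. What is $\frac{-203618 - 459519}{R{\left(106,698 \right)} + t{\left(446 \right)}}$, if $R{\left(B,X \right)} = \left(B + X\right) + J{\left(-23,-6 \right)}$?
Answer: $- \frac{131909222629}{159929714} \approx -824.79$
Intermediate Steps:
$J{\left(s,Z \right)} = 0$
$R{\left(B,X \right)} = B + X$ ($R{\left(B,X \right)} = \left(B + X\right) + 0 = B + X$)
$t{\left(m \right)} = \frac{1}{m + \frac{1}{m}}$
$\frac{-203618 - 459519}{R{\left(106,698 \right)} + t{\left(446 \right)}} = \frac{-203618 - 459519}{\left(106 + 698\right) + \frac{446}{1 + 446^{2}}} = - \frac{663137}{804 + \frac{446}{1 + 198916}} = - \frac{663137}{804 + \frac{446}{198917}} = - \frac{663137}{\frac{159929714}{198917}} = \left(-663137\right) \frac{198917}{159929714} = - \frac{131909222629}{159929714}$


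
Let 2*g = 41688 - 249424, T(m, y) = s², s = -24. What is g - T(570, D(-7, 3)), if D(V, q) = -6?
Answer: -104444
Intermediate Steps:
T(m, y) = 576 (T(m, y) = (-24)² = 576)
g = -103868 (g = (41688 - 249424)/2 = (½)*(-207736) = -103868)
g - T(570, D(-7, 3)) = -103868 - 1*576 = -103868 - 576 = -104444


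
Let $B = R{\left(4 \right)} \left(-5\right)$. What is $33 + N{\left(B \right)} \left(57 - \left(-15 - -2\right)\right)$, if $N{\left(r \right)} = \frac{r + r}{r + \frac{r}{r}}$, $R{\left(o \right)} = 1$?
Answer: $208$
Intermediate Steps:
$B = -5$ ($B = 1 \left(-5\right) = -5$)
$N{\left(r \right)} = \frac{2 r}{1 + r}$ ($N{\left(r \right)} = \frac{2 r}{r + 1} = \frac{2 r}{1 + r}$)
$33 + N{\left(B \right)} \left(57 - \left(-15 - -2\right)\right) = 33 + 2 \left(-5\right) \frac{1}{1 - 5} \left(57 - \left(-15 - -2\right)\right) = 33 + 2 \left(-5\right) \frac{1}{-4} \left(57 - \left(-15 + 2\right)\right) = 33 + 2 \left(-5\right) \left(- \frac{1}{4}\right) \left(57 - -13\right) = 33 + \frac{5 \left(57 + 13\right)}{2} = 33 + \frac{5}{2} \cdot 70 = 33 + 175 = 208$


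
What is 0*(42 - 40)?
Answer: 0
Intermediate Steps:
0*(42 - 40) = 0*2 = 0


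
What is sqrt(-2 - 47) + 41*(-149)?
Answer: -6109 + 7*I ≈ -6109.0 + 7.0*I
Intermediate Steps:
sqrt(-2 - 47) + 41*(-149) = sqrt(-49) - 6109 = 7*I - 6109 = -6109 + 7*I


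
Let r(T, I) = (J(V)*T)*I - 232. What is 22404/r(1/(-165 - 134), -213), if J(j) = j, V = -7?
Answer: -6698796/70859 ≈ -94.537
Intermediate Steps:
r(T, I) = -232 - 7*I*T (r(T, I) = (-7*T)*I - 232 = -7*I*T - 232 = -232 - 7*I*T)
22404/r(1/(-165 - 134), -213) = 22404/(-232 - 7*(-213)/(-165 - 134)) = 22404/(-232 - 7*(-213)/(-299)) = 22404/(-232 - 7*(-213)*(-1/299)) = 22404/(-232 - 1491/299) = 22404/(-70859/299) = 22404*(-299/70859) = -6698796/70859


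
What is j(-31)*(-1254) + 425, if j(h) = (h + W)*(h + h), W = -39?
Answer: -5441935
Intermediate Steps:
j(h) = 2*h*(-39 + h) (j(h) = (h - 39)*(h + h) = (-39 + h)*(2*h) = 2*h*(-39 + h))
j(-31)*(-1254) + 425 = (2*(-31)*(-39 - 31))*(-1254) + 425 = (2*(-31)*(-70))*(-1254) + 425 = 4340*(-1254) + 425 = -5442360 + 425 = -5441935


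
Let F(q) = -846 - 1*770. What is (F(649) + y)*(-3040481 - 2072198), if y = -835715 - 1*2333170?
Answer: 16209753882179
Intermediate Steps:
y = -3168885 (y = -835715 - 2333170 = -3168885)
F(q) = -1616 (F(q) = -846 - 770 = -1616)
(F(649) + y)*(-3040481 - 2072198) = (-1616 - 3168885)*(-3040481 - 2072198) = -3170501*(-5112679) = 16209753882179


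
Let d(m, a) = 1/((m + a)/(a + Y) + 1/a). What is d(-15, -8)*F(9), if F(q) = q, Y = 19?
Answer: -264/65 ≈ -4.0615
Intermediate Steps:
d(m, a) = 1/(1/a + (a + m)/(19 + a)) (d(m, a) = 1/((m + a)/(a + 19) + 1/a) = 1/((a + m)/(19 + a) + 1/a) = 1/(1/a + (a + m)/(19 + a)))
d(-15, -8)*F(9) = -8*(19 - 8)/(19 - 8 + (-8)**2 - 8*(-15))*9 = -8*11/(19 - 8 + 64 + 120)*9 = -8*11/195*9 = -8*1/195*11*9 = -88/195*9 = -264/65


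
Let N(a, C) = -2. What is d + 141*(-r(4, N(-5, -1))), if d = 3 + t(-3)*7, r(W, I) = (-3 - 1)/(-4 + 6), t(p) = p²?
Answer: 348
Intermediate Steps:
r(W, I) = -2 (r(W, I) = -4/2 = -4*½ = -2)
d = 66 (d = 3 + (-3)²*7 = 3 + 9*7 = 3 + 63 = 66)
d + 141*(-r(4, N(-5, -1))) = 66 + 141*(-1*(-2)) = 66 + 141*2 = 66 + 282 = 348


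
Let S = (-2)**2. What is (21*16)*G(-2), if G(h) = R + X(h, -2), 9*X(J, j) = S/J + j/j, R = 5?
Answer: 4928/3 ≈ 1642.7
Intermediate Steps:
S = 4
X(J, j) = 1/9 + 4/(9*J) (X(J, j) = (4/J + j/j)/9 = (4/J + 1)/9 = (1 + 4/J)/9 = 1/9 + 4/(9*J))
G(h) = 5 + (4 + h)/(9*h)
(21*16)*G(-2) = (21*16)*((2/9)*(2 + 23*(-2))/(-2)) = 336*((2/9)*(-1/2)*(2 - 46)) = 336*((2/9)*(-1/2)*(-44)) = 336*(44/9) = 4928/3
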